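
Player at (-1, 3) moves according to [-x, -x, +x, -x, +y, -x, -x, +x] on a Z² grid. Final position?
(-4, 4)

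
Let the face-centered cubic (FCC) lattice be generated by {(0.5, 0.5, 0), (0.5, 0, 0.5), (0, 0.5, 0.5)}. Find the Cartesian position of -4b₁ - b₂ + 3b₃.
(-2.5, -0.5, 1)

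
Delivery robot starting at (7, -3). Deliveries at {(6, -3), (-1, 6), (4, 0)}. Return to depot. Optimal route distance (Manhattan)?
34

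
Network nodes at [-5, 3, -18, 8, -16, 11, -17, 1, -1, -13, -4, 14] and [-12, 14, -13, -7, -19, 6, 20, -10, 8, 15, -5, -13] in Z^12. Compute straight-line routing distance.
59.4895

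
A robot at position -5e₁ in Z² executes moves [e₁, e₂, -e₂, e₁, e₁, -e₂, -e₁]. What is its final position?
(-3, -1)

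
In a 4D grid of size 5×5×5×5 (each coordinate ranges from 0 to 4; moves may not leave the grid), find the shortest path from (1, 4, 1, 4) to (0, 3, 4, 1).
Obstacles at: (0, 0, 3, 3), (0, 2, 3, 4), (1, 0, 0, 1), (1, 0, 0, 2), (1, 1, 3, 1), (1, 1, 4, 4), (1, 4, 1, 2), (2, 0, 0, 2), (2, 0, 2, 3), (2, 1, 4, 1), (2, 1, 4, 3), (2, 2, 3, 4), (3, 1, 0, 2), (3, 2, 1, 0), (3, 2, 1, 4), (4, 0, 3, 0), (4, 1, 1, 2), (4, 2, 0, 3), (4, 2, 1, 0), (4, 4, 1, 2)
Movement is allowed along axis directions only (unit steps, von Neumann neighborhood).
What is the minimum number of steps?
8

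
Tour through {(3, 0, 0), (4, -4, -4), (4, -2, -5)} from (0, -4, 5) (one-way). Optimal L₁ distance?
23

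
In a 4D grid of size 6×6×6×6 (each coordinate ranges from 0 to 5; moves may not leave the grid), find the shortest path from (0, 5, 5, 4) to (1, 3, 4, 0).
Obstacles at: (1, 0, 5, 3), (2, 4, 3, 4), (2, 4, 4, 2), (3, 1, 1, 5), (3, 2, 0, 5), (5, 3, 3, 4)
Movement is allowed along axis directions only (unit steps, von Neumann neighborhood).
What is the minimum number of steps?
8
(one shortest path: (0, 5, 5, 4) → (1, 5, 5, 4) → (1, 4, 5, 4) → (1, 3, 5, 4) → (1, 3, 4, 4) → (1, 3, 4, 3) → (1, 3, 4, 2) → (1, 3, 4, 1) → (1, 3, 4, 0))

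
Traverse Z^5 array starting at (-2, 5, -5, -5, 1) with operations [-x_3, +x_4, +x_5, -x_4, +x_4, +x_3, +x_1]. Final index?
(-1, 5, -5, -4, 2)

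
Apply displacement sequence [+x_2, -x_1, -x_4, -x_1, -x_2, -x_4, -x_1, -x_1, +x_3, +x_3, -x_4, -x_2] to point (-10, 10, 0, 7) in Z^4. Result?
(-14, 9, 2, 4)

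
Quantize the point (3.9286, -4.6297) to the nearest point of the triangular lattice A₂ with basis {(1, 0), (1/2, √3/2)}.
(3.5, -4.33)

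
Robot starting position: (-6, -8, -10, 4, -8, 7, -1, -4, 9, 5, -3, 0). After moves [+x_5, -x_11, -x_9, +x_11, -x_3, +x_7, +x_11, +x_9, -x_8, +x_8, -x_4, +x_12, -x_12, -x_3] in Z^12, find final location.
(-6, -8, -12, 3, -7, 7, 0, -4, 9, 5, -2, 0)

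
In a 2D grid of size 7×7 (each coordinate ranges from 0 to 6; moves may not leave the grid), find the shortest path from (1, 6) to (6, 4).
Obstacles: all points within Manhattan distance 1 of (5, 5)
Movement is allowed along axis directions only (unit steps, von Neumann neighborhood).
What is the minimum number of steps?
9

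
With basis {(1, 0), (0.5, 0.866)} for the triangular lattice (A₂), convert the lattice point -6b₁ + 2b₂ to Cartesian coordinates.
(-5, 1.732)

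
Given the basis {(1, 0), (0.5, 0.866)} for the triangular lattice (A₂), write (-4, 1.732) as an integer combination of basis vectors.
-5b₁ + 2b₂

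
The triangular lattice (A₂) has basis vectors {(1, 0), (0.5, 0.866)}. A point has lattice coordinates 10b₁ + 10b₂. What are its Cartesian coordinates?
(15, 8.66)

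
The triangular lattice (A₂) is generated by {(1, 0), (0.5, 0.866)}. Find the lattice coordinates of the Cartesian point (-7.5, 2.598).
-9b₁ + 3b₂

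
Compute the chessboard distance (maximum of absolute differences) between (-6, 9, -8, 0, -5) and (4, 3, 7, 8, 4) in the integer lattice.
15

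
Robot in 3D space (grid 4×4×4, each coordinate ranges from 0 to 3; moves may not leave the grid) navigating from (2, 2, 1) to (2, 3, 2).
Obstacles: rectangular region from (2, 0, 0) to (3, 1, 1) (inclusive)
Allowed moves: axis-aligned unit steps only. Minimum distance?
2
(one shortest path: (2, 2, 1) → (2, 3, 1) → (2, 3, 2))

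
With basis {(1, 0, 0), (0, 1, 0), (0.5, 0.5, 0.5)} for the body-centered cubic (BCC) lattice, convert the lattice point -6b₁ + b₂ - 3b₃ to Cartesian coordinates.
(-7.5, -0.5, -1.5)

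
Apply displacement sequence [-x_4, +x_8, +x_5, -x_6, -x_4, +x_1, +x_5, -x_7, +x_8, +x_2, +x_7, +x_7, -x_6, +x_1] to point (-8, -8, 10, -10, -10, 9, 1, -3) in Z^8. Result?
(-6, -7, 10, -12, -8, 7, 2, -1)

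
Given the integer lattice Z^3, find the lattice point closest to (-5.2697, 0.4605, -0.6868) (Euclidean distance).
(-5, 0, -1)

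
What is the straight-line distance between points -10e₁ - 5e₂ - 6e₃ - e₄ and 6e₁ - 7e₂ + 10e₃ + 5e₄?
23.4947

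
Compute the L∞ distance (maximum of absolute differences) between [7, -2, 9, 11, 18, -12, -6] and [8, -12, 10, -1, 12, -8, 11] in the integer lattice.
17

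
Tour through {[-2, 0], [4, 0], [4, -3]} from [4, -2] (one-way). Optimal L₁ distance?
10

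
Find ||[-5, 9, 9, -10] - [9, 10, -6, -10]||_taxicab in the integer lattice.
30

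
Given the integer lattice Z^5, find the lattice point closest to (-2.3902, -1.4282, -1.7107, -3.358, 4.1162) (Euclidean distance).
(-2, -1, -2, -3, 4)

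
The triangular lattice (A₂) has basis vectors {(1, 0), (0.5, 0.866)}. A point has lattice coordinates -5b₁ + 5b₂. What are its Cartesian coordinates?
(-2.5, 4.33)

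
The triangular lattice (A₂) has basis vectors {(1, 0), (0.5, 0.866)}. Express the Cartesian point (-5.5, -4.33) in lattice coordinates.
-3b₁ - 5b₂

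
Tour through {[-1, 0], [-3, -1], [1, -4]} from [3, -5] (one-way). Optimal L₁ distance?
12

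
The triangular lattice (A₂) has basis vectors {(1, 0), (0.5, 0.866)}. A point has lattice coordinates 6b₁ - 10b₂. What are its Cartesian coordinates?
(1, -8.66)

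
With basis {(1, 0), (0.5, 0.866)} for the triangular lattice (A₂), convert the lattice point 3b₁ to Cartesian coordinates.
(3, 0)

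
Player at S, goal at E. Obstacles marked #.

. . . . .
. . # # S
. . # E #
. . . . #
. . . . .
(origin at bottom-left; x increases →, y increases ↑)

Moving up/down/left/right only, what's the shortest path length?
10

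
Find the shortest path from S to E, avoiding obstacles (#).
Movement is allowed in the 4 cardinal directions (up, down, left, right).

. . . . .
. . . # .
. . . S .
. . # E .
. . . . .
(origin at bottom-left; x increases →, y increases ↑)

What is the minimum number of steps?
1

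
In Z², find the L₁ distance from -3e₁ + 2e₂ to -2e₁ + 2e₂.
1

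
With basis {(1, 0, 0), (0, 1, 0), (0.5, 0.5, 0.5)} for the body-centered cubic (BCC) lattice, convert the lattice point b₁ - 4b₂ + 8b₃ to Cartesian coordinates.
(5, 0, 4)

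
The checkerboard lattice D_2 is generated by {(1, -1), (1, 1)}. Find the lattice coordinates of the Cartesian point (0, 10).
-5b₁ + 5b₂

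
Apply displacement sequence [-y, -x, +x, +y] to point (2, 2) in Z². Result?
(2, 2)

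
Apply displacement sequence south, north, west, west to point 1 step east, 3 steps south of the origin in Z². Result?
(-1, -3)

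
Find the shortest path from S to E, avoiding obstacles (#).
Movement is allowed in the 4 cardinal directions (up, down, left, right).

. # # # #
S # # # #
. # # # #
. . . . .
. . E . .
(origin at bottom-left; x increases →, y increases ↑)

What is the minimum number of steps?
5
(one shortest path: (0, 3) → (0, 2) → (0, 1) → (1, 1) → (2, 1) → (2, 0))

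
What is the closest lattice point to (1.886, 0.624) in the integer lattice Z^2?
(2, 1)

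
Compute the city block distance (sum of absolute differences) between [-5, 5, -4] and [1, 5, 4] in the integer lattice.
14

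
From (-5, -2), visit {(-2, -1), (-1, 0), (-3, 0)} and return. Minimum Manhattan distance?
12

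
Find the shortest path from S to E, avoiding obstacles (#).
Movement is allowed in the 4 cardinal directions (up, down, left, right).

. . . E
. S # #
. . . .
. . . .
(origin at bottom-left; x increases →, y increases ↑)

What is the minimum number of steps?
3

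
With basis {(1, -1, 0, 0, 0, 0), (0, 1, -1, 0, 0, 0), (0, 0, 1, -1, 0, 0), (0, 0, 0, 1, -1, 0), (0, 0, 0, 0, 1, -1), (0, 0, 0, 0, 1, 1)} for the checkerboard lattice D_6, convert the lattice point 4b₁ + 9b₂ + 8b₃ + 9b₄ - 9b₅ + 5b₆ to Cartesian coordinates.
(4, 5, -1, 1, -13, 14)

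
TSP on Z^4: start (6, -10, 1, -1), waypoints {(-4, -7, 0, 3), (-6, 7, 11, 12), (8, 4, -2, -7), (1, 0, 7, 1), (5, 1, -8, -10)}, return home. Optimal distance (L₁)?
154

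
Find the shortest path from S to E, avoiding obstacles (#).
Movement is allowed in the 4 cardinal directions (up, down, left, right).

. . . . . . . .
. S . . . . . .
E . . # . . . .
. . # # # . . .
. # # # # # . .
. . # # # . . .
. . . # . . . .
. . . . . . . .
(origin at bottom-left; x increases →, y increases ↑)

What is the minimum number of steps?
2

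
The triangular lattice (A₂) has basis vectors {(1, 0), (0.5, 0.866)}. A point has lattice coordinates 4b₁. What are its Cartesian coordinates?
(4, 0)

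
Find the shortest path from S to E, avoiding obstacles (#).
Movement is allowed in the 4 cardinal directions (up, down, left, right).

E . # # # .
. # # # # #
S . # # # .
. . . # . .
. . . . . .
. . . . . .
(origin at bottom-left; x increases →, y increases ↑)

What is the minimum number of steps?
2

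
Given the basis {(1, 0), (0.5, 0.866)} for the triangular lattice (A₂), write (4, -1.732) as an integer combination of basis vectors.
5b₁ - 2b₂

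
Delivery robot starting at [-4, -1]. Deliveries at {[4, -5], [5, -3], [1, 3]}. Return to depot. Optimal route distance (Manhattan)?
34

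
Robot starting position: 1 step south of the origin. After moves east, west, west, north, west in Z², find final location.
(-2, 0)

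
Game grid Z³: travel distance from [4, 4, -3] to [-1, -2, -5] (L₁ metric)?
13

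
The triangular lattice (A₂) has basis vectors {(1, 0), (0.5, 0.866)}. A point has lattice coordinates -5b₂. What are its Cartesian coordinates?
(-2.5, -4.33)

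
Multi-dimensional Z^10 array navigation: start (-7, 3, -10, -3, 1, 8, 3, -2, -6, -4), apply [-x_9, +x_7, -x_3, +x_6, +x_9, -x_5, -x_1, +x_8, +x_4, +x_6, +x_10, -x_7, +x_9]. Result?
(-8, 3, -11, -2, 0, 10, 3, -1, -5, -3)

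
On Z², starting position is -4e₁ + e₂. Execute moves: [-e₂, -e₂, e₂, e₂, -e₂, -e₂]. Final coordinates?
(-4, -1)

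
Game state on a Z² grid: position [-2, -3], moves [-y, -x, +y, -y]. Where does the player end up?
(-3, -4)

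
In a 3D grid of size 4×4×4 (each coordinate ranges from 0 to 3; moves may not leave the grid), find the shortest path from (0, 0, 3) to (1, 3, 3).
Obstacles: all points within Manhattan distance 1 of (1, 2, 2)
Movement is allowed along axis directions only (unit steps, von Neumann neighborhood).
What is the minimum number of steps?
4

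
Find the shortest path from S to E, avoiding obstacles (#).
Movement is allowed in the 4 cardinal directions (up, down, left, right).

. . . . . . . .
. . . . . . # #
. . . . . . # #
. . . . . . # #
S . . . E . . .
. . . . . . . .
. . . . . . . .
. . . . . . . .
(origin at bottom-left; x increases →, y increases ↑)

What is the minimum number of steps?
4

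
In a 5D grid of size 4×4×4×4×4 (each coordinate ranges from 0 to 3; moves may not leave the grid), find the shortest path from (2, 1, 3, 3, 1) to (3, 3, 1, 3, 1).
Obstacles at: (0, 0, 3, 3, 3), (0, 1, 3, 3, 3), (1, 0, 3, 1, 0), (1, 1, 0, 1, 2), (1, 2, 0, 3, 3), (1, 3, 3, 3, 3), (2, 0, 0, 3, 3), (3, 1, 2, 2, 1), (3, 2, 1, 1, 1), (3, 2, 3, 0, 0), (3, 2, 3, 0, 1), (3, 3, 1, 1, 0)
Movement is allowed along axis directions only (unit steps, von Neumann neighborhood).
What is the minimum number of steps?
5
(one shortest path: (2, 1, 3, 3, 1) → (3, 1, 3, 3, 1) → (3, 2, 3, 3, 1) → (3, 3, 3, 3, 1) → (3, 3, 2, 3, 1) → (3, 3, 1, 3, 1))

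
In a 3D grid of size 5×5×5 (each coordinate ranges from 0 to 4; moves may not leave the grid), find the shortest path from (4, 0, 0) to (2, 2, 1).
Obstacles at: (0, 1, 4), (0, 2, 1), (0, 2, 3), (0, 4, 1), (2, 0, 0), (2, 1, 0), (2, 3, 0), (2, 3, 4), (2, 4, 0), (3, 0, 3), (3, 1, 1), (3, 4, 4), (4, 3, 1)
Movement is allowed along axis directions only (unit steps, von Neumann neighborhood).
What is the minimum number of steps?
5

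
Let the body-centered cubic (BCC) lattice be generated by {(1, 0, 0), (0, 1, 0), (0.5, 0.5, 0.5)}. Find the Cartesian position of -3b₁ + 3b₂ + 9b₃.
(1.5, 7.5, 4.5)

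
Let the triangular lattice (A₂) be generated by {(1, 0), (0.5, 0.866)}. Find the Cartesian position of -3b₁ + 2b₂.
(-2, 1.732)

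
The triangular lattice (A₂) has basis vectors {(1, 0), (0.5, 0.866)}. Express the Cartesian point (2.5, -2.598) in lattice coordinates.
4b₁ - 3b₂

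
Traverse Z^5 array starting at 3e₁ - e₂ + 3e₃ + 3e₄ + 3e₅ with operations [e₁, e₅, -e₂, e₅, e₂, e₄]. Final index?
(4, -1, 3, 4, 5)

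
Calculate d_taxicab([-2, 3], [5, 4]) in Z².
8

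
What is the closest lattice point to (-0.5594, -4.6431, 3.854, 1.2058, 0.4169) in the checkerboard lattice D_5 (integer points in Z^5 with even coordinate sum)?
(0, -5, 4, 1, 0)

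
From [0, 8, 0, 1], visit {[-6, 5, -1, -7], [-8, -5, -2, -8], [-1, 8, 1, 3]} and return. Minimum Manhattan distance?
70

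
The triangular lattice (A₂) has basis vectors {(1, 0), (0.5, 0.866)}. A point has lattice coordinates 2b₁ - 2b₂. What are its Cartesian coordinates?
(1, -1.732)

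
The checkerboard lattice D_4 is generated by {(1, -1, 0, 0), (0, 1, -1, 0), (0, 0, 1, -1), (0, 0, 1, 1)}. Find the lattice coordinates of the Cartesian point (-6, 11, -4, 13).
-6b₁ + 5b₂ - 6b₃ + 7b₄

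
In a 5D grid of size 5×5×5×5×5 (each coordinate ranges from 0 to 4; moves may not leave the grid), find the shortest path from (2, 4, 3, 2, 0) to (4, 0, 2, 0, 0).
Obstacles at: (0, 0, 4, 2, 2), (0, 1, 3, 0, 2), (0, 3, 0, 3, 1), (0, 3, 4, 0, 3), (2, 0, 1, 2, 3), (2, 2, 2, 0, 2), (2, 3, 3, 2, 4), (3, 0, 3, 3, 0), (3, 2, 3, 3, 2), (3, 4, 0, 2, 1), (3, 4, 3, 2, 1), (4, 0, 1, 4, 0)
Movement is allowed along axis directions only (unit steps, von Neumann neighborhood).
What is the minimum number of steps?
9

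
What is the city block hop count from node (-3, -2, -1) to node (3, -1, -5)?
11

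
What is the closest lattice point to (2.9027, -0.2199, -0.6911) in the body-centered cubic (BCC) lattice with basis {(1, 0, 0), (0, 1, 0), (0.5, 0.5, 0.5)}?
(3, 0, -1)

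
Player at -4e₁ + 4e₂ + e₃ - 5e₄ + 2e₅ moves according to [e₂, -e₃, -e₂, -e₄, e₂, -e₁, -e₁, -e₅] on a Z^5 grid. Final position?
(-6, 5, 0, -6, 1)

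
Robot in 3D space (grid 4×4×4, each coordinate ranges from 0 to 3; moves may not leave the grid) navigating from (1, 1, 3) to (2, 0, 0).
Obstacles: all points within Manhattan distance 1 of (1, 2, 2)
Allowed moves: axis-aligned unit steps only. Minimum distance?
5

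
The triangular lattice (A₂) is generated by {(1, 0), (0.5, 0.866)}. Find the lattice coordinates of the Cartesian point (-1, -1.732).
-2b₂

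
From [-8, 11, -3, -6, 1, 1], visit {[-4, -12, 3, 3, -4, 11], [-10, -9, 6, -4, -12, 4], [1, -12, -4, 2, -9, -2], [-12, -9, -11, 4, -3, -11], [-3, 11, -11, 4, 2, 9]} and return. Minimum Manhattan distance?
240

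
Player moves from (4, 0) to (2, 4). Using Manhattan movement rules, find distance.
6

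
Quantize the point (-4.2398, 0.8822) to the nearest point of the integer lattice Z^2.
(-4, 1)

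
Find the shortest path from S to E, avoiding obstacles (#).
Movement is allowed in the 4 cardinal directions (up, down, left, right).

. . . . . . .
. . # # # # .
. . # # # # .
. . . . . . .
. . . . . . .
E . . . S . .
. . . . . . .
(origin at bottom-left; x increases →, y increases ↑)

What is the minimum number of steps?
4
(one shortest path: (4, 1) → (3, 1) → (2, 1) → (1, 1) → (0, 1))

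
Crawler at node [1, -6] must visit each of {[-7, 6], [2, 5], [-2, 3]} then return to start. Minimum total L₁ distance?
42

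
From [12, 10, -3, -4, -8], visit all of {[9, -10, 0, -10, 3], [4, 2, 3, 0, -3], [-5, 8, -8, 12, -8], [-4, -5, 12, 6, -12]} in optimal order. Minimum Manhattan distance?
159
(one optimal route: (12, 10, -3, -4, -8) → (-5, 8, -8, 12, -8) → (-4, -5, 12, 6, -12) → (4, 2, 3, 0, -3) → (9, -10, 0, -10, 3))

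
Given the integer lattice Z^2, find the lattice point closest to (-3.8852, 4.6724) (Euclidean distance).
(-4, 5)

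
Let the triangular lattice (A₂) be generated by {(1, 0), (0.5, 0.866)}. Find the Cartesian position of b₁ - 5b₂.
(-1.5, -4.33)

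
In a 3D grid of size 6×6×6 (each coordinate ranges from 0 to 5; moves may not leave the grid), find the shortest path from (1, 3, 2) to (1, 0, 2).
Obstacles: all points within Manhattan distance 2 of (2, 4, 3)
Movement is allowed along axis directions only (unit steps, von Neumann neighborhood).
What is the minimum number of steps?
3
(one shortest path: (1, 3, 2) → (1, 2, 2) → (1, 1, 2) → (1, 0, 2))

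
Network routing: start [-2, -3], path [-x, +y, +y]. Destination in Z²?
(-3, -1)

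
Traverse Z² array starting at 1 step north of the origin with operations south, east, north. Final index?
(1, 1)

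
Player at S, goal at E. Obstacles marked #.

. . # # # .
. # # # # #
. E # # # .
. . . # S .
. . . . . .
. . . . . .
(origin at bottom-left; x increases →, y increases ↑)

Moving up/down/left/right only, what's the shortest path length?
6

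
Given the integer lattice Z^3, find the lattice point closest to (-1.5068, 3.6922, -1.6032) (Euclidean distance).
(-2, 4, -2)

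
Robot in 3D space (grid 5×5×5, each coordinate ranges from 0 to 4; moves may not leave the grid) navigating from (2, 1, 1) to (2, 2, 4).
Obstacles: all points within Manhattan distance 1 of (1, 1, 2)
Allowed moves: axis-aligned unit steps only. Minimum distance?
4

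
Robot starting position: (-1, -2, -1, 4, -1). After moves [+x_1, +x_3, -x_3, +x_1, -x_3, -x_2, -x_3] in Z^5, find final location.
(1, -3, -3, 4, -1)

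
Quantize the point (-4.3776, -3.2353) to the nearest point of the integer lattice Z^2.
(-4, -3)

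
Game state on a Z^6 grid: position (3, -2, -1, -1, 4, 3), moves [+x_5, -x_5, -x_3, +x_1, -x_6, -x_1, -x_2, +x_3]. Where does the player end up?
(3, -3, -1, -1, 4, 2)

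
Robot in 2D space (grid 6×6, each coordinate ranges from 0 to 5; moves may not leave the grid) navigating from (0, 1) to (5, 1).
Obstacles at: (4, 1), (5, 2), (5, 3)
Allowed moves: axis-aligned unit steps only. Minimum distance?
7
(one shortest path: (0, 1) → (1, 1) → (2, 1) → (3, 1) → (3, 0) → (4, 0) → (5, 0) → (5, 1))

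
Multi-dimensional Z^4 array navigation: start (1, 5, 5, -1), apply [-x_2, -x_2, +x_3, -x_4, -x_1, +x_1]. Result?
(1, 3, 6, -2)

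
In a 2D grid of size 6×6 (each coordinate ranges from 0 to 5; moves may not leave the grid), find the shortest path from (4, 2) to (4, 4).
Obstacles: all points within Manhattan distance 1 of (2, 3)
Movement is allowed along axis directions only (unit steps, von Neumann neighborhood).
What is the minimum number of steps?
2
(one shortest path: (4, 2) → (4, 3) → (4, 4))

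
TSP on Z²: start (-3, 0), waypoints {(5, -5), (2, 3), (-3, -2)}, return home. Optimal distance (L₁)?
32
(one optimal route: (-3, 0) → (2, 3) → (5, -5) → (-3, -2) → (-3, 0))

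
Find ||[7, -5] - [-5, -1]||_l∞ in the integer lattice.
12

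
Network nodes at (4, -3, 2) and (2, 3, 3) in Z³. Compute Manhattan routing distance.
9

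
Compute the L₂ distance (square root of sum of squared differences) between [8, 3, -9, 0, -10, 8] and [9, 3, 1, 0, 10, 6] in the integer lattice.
22.4722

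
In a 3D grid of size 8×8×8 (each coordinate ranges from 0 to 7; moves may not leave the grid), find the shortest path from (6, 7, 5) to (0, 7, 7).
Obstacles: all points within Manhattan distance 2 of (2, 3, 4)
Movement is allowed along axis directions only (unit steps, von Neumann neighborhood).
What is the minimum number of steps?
8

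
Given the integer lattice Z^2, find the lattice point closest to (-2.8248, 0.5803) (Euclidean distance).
(-3, 1)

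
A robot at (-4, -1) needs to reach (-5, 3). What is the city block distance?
5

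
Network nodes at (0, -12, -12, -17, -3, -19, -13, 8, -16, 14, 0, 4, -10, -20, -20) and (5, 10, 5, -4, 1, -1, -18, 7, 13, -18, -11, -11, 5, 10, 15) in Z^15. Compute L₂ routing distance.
76.7724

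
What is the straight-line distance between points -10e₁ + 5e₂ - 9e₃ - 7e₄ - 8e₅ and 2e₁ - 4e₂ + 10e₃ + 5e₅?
28.3549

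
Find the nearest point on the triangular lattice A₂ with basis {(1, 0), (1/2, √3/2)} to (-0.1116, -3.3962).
(0, -3.464)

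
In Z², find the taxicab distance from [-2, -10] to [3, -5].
10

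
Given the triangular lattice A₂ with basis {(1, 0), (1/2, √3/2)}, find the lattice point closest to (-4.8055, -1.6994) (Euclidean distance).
(-5, -1.732)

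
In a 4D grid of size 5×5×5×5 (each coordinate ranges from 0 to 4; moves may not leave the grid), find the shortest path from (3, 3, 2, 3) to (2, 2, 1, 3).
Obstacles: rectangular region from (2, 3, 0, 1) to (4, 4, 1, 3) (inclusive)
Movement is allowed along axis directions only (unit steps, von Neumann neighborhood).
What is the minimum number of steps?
3
(one shortest path: (3, 3, 2, 3) → (2, 3, 2, 3) → (2, 2, 2, 3) → (2, 2, 1, 3))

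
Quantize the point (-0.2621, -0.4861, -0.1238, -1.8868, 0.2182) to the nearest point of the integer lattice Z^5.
(0, 0, 0, -2, 0)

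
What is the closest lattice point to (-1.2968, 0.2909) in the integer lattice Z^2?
(-1, 0)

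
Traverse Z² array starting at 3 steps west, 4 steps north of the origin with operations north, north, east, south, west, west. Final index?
(-4, 5)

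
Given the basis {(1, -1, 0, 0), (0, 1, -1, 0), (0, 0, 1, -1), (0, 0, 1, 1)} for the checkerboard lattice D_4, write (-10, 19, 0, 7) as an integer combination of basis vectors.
-10b₁ + 9b₂ + b₃ + 8b₄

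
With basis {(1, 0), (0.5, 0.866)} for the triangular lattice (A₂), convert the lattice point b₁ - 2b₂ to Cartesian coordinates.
(0, -1.732)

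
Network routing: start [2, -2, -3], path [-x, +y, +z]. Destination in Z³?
(1, -1, -2)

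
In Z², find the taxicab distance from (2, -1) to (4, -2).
3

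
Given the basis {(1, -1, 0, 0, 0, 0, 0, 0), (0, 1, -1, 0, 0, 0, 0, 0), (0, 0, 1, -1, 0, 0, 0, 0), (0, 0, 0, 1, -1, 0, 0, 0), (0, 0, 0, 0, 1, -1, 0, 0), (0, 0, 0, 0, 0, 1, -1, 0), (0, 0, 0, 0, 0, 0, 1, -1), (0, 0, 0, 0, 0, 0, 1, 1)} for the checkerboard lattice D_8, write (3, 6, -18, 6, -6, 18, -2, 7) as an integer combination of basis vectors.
3b₁ + 9b₂ - 9b₃ - 3b₄ - 9b₅ + 9b₆ + 7b₈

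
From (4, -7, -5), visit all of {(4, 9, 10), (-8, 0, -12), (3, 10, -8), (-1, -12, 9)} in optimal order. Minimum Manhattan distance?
96
(one optimal route: (4, -7, -5) → (-1, -12, 9) → (4, 9, 10) → (3, 10, -8) → (-8, 0, -12))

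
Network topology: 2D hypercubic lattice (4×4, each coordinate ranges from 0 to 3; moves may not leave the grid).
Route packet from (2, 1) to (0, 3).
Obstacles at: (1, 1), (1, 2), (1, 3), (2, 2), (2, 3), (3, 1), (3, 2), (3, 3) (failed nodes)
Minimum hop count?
6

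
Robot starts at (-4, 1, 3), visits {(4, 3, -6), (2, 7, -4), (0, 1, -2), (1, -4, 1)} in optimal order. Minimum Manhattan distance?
39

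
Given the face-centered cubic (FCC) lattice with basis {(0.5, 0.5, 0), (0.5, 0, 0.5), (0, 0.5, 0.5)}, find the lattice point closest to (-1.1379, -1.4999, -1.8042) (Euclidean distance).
(-1, -1.5, -1.5)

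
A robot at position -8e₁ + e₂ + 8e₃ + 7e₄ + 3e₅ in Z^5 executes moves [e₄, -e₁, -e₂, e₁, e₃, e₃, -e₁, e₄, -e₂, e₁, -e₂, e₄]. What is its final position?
(-8, -2, 10, 10, 3)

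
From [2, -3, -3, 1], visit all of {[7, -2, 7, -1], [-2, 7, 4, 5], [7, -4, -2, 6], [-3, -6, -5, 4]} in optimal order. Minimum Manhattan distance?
75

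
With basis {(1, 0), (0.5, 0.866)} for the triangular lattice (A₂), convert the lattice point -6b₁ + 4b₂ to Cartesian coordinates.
(-4, 3.464)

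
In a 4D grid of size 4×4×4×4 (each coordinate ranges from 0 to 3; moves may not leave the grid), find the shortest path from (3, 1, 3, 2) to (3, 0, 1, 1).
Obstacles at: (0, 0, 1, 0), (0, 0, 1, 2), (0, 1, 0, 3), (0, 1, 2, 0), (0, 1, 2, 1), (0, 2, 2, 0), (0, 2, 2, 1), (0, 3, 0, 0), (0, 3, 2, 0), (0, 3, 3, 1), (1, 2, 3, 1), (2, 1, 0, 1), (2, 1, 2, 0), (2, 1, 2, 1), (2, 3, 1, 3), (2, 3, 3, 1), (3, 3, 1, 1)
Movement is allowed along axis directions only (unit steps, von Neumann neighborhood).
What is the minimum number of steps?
4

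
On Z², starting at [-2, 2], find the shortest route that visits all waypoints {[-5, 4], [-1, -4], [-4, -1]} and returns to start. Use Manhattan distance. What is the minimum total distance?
24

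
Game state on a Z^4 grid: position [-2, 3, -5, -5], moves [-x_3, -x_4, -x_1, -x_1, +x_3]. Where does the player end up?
(-4, 3, -5, -6)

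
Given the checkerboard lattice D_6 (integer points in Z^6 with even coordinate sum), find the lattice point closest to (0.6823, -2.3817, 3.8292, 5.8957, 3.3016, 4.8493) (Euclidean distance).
(1, -3, 4, 6, 3, 5)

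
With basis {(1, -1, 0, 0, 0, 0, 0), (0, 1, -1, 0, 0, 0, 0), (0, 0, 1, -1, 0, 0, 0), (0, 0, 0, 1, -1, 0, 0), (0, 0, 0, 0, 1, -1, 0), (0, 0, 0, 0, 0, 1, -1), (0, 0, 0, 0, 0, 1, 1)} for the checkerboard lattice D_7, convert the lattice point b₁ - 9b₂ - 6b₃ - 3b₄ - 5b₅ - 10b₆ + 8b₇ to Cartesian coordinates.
(1, -10, 3, 3, -2, 3, 18)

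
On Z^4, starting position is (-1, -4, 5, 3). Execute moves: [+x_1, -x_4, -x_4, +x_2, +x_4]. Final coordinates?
(0, -3, 5, 2)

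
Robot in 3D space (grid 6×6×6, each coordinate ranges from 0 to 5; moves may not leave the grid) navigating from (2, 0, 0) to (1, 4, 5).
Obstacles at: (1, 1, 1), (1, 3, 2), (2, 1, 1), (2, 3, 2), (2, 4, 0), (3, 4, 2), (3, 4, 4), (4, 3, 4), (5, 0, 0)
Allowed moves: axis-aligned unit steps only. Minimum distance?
10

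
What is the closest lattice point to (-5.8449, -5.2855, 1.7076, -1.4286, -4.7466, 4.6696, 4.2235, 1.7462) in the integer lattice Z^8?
(-6, -5, 2, -1, -5, 5, 4, 2)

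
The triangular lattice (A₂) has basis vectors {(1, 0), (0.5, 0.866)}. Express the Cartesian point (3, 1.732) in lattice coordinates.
2b₁ + 2b₂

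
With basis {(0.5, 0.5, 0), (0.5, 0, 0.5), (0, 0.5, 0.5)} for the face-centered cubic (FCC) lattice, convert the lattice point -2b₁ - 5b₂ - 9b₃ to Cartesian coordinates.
(-3.5, -5.5, -7)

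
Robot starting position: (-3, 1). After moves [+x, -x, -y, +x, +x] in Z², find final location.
(-1, 0)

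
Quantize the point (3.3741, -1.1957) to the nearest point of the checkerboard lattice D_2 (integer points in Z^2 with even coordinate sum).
(3, -1)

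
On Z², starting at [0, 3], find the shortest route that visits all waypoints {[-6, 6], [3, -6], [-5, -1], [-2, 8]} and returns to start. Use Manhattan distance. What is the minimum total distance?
46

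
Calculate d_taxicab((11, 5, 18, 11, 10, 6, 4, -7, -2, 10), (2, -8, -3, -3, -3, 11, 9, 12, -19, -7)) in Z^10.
133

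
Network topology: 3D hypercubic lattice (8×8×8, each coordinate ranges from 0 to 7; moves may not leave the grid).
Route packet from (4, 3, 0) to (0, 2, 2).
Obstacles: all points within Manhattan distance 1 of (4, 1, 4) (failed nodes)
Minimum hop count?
7
(one shortest path: (4, 3, 0) → (3, 3, 0) → (2, 3, 0) → (1, 3, 0) → (0, 3, 0) → (0, 2, 0) → (0, 2, 1) → (0, 2, 2))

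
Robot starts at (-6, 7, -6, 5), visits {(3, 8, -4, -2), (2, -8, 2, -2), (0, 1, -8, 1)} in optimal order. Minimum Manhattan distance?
58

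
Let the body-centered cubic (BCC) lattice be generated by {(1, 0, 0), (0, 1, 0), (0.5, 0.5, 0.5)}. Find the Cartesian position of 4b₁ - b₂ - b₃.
(3.5, -1.5, -0.5)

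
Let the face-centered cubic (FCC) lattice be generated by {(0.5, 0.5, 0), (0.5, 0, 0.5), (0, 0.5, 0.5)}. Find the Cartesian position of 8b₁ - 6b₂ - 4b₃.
(1, 2, -5)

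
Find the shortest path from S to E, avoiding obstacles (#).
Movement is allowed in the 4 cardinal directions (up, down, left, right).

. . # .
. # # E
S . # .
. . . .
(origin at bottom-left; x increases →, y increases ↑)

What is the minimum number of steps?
6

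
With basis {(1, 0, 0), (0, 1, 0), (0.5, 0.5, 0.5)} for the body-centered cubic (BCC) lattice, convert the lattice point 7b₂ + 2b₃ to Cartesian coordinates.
(1, 8, 1)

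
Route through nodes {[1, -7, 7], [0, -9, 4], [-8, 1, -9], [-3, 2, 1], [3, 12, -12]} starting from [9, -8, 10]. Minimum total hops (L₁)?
76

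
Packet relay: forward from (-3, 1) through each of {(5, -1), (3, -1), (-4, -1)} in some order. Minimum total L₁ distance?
12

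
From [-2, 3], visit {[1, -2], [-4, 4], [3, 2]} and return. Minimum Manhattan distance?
26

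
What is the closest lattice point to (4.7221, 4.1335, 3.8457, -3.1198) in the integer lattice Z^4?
(5, 4, 4, -3)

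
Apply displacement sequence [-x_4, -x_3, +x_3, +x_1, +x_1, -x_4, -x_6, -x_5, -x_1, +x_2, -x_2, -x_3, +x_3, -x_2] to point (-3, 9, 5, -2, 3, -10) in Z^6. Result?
(-2, 8, 5, -4, 2, -11)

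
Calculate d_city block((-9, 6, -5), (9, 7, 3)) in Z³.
27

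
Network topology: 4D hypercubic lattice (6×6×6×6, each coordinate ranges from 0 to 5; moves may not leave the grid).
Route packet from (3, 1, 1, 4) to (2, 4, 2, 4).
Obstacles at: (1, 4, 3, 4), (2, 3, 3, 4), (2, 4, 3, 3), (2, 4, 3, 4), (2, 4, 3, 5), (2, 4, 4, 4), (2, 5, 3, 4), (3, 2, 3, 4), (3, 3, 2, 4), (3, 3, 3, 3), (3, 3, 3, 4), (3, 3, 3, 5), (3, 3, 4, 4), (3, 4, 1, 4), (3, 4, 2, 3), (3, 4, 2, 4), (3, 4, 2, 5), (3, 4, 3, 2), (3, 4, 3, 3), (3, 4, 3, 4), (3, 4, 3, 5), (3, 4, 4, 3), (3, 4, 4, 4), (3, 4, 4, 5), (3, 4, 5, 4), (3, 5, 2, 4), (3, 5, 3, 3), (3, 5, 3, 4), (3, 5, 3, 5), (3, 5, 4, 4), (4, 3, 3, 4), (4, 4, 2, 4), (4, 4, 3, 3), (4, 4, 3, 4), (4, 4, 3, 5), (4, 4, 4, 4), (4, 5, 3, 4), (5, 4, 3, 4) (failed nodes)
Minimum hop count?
5
(one shortest path: (3, 1, 1, 4) → (2, 1, 1, 4) → (2, 2, 1, 4) → (2, 3, 1, 4) → (2, 4, 1, 4) → (2, 4, 2, 4))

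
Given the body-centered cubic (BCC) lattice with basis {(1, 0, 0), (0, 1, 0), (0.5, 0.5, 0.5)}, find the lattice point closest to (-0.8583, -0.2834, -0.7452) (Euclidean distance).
(-1, 0, -1)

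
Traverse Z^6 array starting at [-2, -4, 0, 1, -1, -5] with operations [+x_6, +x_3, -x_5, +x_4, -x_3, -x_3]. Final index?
(-2, -4, -1, 2, -2, -4)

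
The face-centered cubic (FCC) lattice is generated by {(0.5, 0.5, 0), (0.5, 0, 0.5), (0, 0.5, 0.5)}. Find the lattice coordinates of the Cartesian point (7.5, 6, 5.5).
8b₁ + 7b₂ + 4b₃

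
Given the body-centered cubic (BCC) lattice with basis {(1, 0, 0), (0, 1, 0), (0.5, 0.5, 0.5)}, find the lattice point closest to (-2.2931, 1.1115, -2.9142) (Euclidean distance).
(-2, 1, -3)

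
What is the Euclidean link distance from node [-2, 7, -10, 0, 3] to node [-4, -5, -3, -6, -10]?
20.0499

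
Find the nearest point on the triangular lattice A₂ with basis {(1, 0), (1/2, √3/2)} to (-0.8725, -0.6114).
(-0.5, -0.866)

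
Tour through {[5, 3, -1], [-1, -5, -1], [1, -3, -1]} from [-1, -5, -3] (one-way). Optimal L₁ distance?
16
(one optimal route: (-1, -5, -3) → (-1, -5, -1) → (1, -3, -1) → (5, 3, -1))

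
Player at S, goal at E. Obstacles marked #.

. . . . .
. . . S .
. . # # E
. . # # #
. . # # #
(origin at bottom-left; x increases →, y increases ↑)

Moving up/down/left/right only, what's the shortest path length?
2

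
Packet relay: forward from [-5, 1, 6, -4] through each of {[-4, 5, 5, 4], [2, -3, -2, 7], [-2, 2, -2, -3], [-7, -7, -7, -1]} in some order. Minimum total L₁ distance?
78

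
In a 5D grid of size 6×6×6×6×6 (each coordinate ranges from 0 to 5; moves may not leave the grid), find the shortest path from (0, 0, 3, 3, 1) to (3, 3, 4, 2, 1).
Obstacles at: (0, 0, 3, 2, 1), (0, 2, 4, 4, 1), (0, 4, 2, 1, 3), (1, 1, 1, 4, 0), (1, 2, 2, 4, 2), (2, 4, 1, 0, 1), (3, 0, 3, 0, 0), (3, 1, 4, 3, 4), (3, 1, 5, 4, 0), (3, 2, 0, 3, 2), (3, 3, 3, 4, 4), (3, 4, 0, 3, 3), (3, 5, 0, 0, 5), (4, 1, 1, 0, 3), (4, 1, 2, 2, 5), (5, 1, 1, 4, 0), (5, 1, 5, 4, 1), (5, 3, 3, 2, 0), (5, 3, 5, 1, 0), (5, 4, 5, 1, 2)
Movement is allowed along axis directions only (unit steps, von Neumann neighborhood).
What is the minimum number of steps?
8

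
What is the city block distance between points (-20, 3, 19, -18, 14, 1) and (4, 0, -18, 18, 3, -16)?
128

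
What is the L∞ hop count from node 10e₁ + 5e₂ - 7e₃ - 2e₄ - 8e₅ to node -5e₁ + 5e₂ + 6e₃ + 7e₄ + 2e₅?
15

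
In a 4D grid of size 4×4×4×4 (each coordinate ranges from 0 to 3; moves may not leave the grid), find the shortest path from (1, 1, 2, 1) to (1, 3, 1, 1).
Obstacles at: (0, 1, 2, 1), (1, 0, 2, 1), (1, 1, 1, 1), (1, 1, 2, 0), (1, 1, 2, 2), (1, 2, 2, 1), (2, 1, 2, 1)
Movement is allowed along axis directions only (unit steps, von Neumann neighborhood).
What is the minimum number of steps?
5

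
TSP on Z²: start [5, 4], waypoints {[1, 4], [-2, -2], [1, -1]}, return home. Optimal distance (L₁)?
26
(one optimal route: (5, 4) → (1, 4) → (-2, -2) → (1, -1) → (5, 4))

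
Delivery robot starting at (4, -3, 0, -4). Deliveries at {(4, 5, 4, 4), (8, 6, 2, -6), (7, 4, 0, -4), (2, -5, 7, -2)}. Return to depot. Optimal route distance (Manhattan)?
68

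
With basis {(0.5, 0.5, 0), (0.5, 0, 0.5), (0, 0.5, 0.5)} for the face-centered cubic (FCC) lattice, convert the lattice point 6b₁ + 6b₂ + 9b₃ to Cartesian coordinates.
(6, 7.5, 7.5)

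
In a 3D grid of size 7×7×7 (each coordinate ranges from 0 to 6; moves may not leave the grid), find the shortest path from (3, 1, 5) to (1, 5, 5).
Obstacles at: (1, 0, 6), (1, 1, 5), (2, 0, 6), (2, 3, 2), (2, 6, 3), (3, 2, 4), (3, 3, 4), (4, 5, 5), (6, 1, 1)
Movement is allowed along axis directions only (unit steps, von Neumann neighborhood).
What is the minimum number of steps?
6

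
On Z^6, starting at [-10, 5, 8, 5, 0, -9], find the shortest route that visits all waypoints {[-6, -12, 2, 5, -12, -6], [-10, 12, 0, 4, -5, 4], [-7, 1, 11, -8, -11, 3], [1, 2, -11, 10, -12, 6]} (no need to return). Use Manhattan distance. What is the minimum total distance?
175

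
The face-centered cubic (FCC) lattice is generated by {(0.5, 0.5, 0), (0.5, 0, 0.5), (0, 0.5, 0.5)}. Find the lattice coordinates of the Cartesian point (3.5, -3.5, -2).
2b₁ + 5b₂ - 9b₃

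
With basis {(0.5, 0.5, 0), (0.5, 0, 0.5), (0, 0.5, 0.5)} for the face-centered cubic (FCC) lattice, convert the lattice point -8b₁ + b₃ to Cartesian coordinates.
(-4, -3.5, 0.5)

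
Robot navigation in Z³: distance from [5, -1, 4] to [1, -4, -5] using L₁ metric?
16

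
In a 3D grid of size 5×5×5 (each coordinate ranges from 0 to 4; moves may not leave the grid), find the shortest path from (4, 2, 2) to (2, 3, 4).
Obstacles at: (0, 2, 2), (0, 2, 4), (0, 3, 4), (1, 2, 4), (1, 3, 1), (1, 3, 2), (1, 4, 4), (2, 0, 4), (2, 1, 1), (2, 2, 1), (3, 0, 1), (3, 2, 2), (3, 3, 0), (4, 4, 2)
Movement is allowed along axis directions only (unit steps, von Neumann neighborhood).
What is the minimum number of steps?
5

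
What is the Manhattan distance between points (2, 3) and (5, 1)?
5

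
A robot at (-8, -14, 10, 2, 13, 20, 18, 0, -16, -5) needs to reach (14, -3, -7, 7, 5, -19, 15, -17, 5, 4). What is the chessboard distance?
39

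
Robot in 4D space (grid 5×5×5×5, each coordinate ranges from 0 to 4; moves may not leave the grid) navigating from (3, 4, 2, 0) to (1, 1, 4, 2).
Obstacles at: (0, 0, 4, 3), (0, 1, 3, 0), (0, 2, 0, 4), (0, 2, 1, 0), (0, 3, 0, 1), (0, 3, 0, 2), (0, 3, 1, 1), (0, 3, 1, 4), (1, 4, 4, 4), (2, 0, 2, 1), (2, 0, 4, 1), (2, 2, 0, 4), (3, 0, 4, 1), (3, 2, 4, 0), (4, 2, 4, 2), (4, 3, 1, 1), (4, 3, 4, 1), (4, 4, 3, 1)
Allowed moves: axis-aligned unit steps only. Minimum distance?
9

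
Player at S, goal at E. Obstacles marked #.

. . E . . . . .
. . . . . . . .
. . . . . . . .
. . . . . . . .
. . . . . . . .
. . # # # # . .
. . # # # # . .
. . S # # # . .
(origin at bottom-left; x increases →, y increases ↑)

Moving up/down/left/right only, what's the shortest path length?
9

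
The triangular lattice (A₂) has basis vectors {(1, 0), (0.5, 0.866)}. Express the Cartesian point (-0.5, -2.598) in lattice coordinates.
b₁ - 3b₂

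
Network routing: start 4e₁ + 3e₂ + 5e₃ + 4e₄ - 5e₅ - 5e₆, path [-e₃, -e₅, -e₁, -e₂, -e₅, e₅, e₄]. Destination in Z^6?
(3, 2, 4, 5, -6, -5)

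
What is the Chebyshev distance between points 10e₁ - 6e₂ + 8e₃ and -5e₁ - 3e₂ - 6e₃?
15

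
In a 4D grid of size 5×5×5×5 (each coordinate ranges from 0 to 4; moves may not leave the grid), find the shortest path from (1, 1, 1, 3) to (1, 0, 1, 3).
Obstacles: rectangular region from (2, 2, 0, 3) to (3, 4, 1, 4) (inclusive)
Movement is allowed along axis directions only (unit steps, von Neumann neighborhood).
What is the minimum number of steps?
1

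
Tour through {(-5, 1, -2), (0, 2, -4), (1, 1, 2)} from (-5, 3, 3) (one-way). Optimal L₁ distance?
23
(one optimal route: (-5, 3, 3) → (-5, 1, -2) → (0, 2, -4) → (1, 1, 2))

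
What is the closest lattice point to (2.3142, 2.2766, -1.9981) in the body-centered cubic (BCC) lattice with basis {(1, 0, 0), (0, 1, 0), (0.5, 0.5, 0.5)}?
(2, 2, -2)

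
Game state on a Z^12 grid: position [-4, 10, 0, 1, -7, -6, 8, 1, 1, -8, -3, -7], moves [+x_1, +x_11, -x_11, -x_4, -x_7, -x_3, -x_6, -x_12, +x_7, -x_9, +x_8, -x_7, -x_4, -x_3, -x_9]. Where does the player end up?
(-3, 10, -2, -1, -7, -7, 7, 2, -1, -8, -3, -8)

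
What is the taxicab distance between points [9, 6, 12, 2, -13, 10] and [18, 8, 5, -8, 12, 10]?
53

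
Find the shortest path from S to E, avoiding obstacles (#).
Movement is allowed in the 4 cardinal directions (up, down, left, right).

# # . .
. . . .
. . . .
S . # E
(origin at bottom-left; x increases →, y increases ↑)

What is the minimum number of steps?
5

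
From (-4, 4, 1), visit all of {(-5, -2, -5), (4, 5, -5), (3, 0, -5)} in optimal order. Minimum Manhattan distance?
29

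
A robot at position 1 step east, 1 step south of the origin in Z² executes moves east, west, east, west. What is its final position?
(1, -1)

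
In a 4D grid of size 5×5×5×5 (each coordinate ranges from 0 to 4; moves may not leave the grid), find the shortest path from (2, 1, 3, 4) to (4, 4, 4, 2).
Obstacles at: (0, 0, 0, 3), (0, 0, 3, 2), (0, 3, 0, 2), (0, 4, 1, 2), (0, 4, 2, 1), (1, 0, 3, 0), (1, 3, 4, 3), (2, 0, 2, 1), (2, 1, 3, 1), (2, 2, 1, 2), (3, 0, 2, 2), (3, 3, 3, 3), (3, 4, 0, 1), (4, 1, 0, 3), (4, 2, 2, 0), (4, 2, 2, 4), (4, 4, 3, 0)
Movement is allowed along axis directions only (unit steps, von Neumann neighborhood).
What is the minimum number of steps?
8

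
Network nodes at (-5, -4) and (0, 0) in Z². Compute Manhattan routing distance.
9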